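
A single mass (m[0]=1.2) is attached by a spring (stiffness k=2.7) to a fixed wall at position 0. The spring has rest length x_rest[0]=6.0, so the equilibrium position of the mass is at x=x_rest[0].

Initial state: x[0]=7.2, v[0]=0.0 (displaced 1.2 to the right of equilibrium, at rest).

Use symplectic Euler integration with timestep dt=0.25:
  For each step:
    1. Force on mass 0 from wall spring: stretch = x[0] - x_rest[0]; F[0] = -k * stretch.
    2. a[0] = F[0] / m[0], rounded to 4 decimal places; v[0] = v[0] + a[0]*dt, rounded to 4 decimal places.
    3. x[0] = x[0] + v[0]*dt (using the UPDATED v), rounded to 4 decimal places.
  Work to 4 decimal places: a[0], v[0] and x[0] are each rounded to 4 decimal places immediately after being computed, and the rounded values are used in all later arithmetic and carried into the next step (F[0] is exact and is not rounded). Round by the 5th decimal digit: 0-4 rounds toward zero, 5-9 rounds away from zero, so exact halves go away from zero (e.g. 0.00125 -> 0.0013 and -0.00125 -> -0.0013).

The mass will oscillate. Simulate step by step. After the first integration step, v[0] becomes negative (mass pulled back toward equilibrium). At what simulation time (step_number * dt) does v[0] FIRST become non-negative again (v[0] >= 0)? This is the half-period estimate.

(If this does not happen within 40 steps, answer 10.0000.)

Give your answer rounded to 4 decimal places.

Step 0: x=[7.2000] v=[0.0000]
Step 1: x=[7.0313] v=[-0.6750]
Step 2: x=[6.7175] v=[-1.2551]
Step 3: x=[6.3028] v=[-1.6587]
Step 4: x=[5.8456] v=[-1.8290]
Step 5: x=[5.4101] v=[-1.7422]
Step 6: x=[5.0575] v=[-1.4104]
Step 7: x=[4.8374] v=[-0.8803]
Step 8: x=[4.7808] v=[-0.2263]
Step 9: x=[4.8957] v=[0.4595]
First v>=0 after going negative at step 9, time=2.2500

Answer: 2.2500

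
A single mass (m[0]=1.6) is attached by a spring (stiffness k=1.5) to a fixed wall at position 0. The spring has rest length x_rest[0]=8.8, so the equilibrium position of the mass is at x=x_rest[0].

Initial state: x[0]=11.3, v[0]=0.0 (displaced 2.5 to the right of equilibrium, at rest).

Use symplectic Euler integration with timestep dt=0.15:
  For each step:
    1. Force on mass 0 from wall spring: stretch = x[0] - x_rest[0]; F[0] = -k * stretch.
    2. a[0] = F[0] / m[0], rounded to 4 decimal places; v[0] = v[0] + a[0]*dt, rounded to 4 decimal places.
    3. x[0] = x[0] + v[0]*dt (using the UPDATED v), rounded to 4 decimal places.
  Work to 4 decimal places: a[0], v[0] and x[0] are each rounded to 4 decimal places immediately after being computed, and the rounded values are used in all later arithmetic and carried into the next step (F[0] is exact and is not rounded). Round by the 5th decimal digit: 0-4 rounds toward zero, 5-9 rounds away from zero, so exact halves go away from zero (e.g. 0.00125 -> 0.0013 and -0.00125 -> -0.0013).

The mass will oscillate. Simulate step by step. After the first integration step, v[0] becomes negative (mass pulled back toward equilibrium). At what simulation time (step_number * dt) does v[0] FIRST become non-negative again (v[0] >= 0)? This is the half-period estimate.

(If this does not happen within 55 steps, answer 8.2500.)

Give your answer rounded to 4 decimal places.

Step 0: x=[11.3000] v=[0.0000]
Step 1: x=[11.2473] v=[-0.3516]
Step 2: x=[11.1429] v=[-0.6957]
Step 3: x=[10.9891] v=[-1.0252]
Step 4: x=[10.7892] v=[-1.3330]
Step 5: x=[10.5473] v=[-1.6127]
Step 6: x=[10.2685] v=[-1.8584]
Step 7: x=[9.9588] v=[-2.0649]
Step 8: x=[9.6246] v=[-2.2279]
Step 9: x=[9.2730] v=[-2.3439]
Step 10: x=[8.9114] v=[-2.4104]
Step 11: x=[8.5475] v=[-2.4261]
Step 12: x=[8.1889] v=[-2.3906]
Step 13: x=[7.8432] v=[-2.3047]
Step 14: x=[7.5177] v=[-2.1702]
Step 15: x=[7.2192] v=[-1.9899]
Step 16: x=[6.9541] v=[-1.7676]
Step 17: x=[6.7279] v=[-1.5080]
Step 18: x=[6.5454] v=[-1.2166]
Step 19: x=[6.4105] v=[-0.8995]
Step 20: x=[6.3260] v=[-0.5635]
Step 21: x=[6.2937] v=[-0.2156]
Step 22: x=[6.3142] v=[0.1369]
First v>=0 after going negative at step 22, time=3.3000

Answer: 3.3000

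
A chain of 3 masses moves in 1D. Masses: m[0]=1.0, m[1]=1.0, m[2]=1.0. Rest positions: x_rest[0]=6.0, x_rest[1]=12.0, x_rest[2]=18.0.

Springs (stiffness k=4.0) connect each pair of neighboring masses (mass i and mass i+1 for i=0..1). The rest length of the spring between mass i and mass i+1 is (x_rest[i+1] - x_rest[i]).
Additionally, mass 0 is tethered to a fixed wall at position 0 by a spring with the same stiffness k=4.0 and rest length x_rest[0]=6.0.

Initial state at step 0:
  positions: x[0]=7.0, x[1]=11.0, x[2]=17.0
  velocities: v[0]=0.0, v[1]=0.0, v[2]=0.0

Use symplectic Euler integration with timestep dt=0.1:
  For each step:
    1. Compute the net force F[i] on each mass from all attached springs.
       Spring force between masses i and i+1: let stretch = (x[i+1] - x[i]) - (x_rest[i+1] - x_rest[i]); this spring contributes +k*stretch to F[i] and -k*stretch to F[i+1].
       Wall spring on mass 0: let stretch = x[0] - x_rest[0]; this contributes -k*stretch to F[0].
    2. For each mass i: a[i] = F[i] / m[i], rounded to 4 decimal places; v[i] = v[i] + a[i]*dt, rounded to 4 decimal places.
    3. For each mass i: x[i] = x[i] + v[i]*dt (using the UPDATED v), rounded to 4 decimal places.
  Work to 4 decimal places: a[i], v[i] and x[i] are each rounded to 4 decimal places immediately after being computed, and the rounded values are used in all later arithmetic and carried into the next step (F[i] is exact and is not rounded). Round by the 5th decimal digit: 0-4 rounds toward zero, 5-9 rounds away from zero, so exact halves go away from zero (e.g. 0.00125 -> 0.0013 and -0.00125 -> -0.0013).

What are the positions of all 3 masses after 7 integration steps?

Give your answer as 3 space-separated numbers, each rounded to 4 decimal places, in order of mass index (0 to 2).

Answer: 4.9718 12.1193 17.2954

Derivation:
Step 0: x=[7.0000 11.0000 17.0000] v=[0.0000 0.0000 0.0000]
Step 1: x=[6.8800 11.0800 17.0000] v=[-1.2000 0.8000 0.0000]
Step 2: x=[6.6528 11.2288 17.0032] v=[-2.2720 1.4880 0.0320]
Step 3: x=[6.3425 11.4255 17.0154] v=[-3.1027 1.9674 0.1222]
Step 4: x=[5.9819 11.6425 17.0440] v=[-3.6065 2.1702 0.2862]
Step 5: x=[5.6084 11.8492 17.0966] v=[-3.7350 2.0666 0.5256]
Step 6: x=[5.2602 12.0161 17.1793] v=[-3.4820 1.6692 0.8266]
Step 7: x=[4.9718 12.1193 17.2954] v=[-2.8837 1.0321 1.1613]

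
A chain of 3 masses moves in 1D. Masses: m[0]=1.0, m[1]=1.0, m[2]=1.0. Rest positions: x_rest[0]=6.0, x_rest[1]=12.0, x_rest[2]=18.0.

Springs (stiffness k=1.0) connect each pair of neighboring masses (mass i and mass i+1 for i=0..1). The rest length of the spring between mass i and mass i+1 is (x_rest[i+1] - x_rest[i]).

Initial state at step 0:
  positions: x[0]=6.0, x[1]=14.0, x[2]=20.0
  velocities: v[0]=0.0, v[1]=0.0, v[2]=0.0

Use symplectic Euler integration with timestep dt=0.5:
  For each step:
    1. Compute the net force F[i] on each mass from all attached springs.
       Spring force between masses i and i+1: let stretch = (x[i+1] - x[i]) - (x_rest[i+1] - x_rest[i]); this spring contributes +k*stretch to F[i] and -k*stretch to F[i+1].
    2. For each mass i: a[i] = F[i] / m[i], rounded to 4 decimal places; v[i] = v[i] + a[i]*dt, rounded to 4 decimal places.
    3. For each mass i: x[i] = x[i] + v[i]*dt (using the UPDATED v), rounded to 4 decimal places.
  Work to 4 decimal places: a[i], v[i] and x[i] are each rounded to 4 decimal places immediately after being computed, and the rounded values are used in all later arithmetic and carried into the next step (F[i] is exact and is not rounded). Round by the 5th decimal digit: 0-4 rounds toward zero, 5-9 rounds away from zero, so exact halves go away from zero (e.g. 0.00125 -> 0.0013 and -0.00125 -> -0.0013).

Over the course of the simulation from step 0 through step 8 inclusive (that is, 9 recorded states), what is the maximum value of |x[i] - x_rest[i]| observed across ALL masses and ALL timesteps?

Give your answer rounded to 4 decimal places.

Answer: 2.2345

Derivation:
Step 0: x=[6.0000 14.0000 20.0000] v=[0.0000 0.0000 0.0000]
Step 1: x=[6.5000 13.5000 20.0000] v=[1.0000 -1.0000 0.0000]
Step 2: x=[7.2500 12.8750 19.8750] v=[1.5000 -1.2500 -0.2500]
Step 3: x=[7.9063 12.5938 19.5000] v=[1.3125 -0.5625 -0.7500]
Step 4: x=[8.2345 12.8673 18.8985] v=[0.6563 0.5469 -1.2031]
Step 5: x=[8.2209 13.4904 18.2892] v=[-0.0273 1.2461 -1.2187]
Step 6: x=[8.0246 13.9958 17.9802] v=[-0.3926 1.0108 -0.6181]
Step 7: x=[7.8211 14.0045 18.1751] v=[-0.4070 0.0174 0.3897]
Step 8: x=[7.6635 13.5100 18.8273] v=[-0.3153 -0.9890 1.3044]
Max displacement = 2.2345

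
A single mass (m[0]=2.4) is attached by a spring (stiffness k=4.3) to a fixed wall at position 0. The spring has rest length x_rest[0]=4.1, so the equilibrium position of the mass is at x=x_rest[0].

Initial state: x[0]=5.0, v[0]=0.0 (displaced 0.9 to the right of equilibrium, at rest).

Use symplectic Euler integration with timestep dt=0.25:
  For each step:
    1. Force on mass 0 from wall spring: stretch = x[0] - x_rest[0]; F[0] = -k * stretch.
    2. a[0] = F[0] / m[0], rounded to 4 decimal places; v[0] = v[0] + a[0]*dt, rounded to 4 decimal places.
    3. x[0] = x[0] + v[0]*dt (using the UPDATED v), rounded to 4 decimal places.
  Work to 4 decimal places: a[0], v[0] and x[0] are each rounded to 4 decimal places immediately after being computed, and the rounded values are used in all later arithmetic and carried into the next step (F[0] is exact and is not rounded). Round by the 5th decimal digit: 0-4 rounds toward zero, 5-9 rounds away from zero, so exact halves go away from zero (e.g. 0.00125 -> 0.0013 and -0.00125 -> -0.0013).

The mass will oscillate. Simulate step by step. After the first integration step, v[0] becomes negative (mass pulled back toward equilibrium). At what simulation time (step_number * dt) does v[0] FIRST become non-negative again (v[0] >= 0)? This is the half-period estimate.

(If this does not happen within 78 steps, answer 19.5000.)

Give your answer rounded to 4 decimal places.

Answer: 2.5000

Derivation:
Step 0: x=[5.0000] v=[0.0000]
Step 1: x=[4.8992] v=[-0.4031]
Step 2: x=[4.7089] v=[-0.7611]
Step 3: x=[4.4505] v=[-1.0338]
Step 4: x=[4.1528] v=[-1.1908]
Step 5: x=[3.8492] v=[-1.2145]
Step 6: x=[3.5737] v=[-1.1022]
Step 7: x=[3.3571] v=[-0.8665]
Step 8: x=[3.2237] v=[-0.5338]
Step 9: x=[3.1884] v=[-0.1413]
Step 10: x=[3.2552] v=[0.2670]
First v>=0 after going negative at step 10, time=2.5000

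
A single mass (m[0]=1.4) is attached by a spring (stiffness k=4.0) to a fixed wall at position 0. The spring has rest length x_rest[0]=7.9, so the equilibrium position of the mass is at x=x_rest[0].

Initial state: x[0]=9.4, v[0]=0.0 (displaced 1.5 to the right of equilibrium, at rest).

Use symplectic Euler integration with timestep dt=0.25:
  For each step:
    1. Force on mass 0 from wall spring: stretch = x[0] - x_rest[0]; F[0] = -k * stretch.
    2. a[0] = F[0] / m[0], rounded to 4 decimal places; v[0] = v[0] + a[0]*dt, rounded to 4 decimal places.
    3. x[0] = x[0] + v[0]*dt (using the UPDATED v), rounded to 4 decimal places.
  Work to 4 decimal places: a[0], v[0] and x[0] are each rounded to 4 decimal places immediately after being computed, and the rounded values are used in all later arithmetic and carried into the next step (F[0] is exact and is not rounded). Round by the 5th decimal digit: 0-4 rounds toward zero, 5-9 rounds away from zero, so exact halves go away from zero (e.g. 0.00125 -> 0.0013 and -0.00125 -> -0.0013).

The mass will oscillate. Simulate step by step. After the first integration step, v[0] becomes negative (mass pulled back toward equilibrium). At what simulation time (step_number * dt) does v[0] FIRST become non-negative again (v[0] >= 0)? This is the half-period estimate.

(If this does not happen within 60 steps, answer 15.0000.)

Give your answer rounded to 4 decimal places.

Step 0: x=[9.4000] v=[0.0000]
Step 1: x=[9.1322] v=[-1.0714]
Step 2: x=[8.6443] v=[-1.9516]
Step 3: x=[8.0235] v=[-2.4833]
Step 4: x=[7.3806] v=[-2.5715]
Step 5: x=[6.8305] v=[-2.2005]
Step 6: x=[6.4714] v=[-1.4366]
Step 7: x=[6.3674] v=[-0.4162]
Step 8: x=[6.5370] v=[0.6785]
First v>=0 after going negative at step 8, time=2.0000

Answer: 2.0000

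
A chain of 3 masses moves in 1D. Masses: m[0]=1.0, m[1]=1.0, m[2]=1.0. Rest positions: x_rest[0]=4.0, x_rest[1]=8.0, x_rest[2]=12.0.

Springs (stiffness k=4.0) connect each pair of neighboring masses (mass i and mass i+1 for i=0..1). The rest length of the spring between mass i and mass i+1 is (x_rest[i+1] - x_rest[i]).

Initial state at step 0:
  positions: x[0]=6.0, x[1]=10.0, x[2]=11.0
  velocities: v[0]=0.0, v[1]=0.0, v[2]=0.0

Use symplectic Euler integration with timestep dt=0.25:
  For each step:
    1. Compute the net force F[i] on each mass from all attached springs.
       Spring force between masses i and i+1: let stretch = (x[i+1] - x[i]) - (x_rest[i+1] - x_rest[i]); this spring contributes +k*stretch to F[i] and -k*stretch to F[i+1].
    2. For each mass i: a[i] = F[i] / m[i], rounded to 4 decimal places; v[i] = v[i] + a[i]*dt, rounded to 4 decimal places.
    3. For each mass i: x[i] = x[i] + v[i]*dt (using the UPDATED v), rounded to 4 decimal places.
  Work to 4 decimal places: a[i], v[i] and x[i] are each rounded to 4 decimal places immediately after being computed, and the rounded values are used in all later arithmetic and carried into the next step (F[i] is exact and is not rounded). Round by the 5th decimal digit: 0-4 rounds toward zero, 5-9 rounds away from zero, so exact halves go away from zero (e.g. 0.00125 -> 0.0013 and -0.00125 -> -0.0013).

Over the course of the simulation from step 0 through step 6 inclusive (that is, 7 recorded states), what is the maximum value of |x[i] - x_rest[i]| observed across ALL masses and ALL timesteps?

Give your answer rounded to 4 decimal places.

Answer: 2.3516

Derivation:
Step 0: x=[6.0000 10.0000 11.0000] v=[0.0000 0.0000 0.0000]
Step 1: x=[6.0000 9.2500 11.7500] v=[0.0000 -3.0000 3.0000]
Step 2: x=[5.8125 8.3125 12.8750] v=[-0.7500 -3.7500 4.5000]
Step 3: x=[5.2500 7.8906 13.8594] v=[-2.2500 -1.6875 3.9375]
Step 4: x=[4.3477 8.3008 14.3516] v=[-3.6094 1.6407 1.9687]
Step 5: x=[3.4336 9.2354 14.3311] v=[-3.6563 3.7384 -0.0821]
Step 6: x=[2.9700 9.9935 14.0367] v=[-1.8545 3.0323 -1.1778]
Max displacement = 2.3516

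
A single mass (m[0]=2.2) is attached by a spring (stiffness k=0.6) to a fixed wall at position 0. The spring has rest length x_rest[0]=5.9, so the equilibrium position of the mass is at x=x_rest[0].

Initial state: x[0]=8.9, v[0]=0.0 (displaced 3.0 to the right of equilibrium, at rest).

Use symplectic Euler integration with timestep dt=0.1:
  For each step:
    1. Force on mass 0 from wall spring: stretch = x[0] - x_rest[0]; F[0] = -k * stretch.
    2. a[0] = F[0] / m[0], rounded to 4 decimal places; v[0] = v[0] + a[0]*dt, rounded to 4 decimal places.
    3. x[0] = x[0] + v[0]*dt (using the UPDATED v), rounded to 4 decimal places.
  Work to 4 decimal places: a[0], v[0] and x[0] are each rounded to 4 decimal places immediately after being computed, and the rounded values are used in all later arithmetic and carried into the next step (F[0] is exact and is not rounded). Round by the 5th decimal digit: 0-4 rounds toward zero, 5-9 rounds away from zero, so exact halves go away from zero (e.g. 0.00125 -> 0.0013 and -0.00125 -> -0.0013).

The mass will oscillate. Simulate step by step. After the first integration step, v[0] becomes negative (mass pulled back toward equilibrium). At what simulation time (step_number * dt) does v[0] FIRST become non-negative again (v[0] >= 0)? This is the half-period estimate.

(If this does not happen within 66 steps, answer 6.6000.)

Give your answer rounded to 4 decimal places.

Step 0: x=[8.9000] v=[0.0000]
Step 1: x=[8.8918] v=[-0.0818]
Step 2: x=[8.8755] v=[-0.1634]
Step 3: x=[8.8510] v=[-0.2446]
Step 4: x=[8.8185] v=[-0.3251]
Step 5: x=[8.7780] v=[-0.4047]
Step 6: x=[8.7297] v=[-0.4832]
Step 7: x=[8.6737] v=[-0.5604]
Step 8: x=[8.6101] v=[-0.6361]
Step 9: x=[8.5391] v=[-0.7100]
Step 10: x=[8.4609] v=[-0.7820]
Step 11: x=[8.3757] v=[-0.8518]
Step 12: x=[8.2838] v=[-0.9193]
Step 13: x=[8.1854] v=[-0.9843]
Step 14: x=[8.0807] v=[-1.0466]
Step 15: x=[7.9701] v=[-1.1061]
Step 16: x=[7.8538] v=[-1.1626]
Step 17: x=[7.7322] v=[-1.2159]
Step 18: x=[7.6056] v=[-1.2659]
Step 19: x=[7.4744] v=[-1.3124]
Step 20: x=[7.3389] v=[-1.3553]
Step 21: x=[7.1995] v=[-1.3945]
Step 22: x=[7.0565] v=[-1.4299]
Step 23: x=[6.9104] v=[-1.4614]
Step 24: x=[6.7615] v=[-1.4890]
Step 25: x=[6.6103] v=[-1.5125]
Step 26: x=[6.4571] v=[-1.5319]
Step 27: x=[6.3024] v=[-1.5471]
Step 28: x=[6.1466] v=[-1.5581]
Step 29: x=[5.9901] v=[-1.5648]
Step 30: x=[5.8334] v=[-1.5673]
Step 31: x=[5.6769] v=[-1.5655]
Step 32: x=[5.5210] v=[-1.5594]
Step 33: x=[5.3661] v=[-1.5491]
Step 34: x=[5.2127] v=[-1.5345]
Step 35: x=[5.0611] v=[-1.5158]
Step 36: x=[4.9118] v=[-1.4929]
Step 37: x=[4.7652] v=[-1.4660]
Step 38: x=[4.6217] v=[-1.4351]
Step 39: x=[4.4817] v=[-1.4002]
Step 40: x=[4.3456] v=[-1.3615]
Step 41: x=[4.2137] v=[-1.3191]
Step 42: x=[4.0864] v=[-1.2731]
Step 43: x=[3.9640] v=[-1.2236]
Step 44: x=[3.8469] v=[-1.1708]
Step 45: x=[3.7354] v=[-1.1148]
Step 46: x=[3.6298] v=[-1.0558]
Step 47: x=[3.5304] v=[-0.9939]
Step 48: x=[3.4375] v=[-0.9293]
Step 49: x=[3.3513] v=[-0.8621]
Step 50: x=[3.2720] v=[-0.7926]
Step 51: x=[3.1999] v=[-0.7209]
Step 52: x=[3.1352] v=[-0.6473]
Step 53: x=[3.0780] v=[-0.5719]
Step 54: x=[3.0285] v=[-0.4949]
Step 55: x=[2.9868] v=[-0.4166]
Step 56: x=[2.9531] v=[-0.3372]
Step 57: x=[2.9274] v=[-0.2568]
Step 58: x=[2.9098] v=[-0.1757]
Step 59: x=[2.9004] v=[-0.0942]
Step 60: x=[2.8992] v=[-0.0124]
Step 61: x=[2.9061] v=[0.0694]
First v>=0 after going negative at step 61, time=6.1000

Answer: 6.1000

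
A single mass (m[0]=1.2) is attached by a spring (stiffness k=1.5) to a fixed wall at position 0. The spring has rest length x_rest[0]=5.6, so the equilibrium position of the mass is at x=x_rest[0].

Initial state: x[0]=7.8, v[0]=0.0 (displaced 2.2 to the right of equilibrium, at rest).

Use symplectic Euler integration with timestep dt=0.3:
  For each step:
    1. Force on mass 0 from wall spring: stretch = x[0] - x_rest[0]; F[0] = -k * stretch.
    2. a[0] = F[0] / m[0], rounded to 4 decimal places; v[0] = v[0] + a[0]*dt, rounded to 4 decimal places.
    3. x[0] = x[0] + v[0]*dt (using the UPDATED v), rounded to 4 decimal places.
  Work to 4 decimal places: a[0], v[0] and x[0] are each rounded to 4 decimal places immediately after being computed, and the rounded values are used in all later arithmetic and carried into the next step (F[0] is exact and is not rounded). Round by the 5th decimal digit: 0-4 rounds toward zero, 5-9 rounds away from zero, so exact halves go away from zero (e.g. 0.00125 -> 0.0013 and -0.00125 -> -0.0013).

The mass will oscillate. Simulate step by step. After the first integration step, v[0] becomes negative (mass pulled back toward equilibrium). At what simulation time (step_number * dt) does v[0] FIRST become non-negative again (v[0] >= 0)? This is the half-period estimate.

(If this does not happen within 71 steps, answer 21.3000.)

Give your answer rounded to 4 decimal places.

Answer: 3.0000

Derivation:
Step 0: x=[7.8000] v=[0.0000]
Step 1: x=[7.5525] v=[-0.8250]
Step 2: x=[7.0853] v=[-1.5572]
Step 3: x=[6.4510] v=[-2.1142]
Step 4: x=[5.7210] v=[-2.4333]
Step 5: x=[4.9774] v=[-2.4787]
Step 6: x=[4.3038] v=[-2.2452]
Step 7: x=[3.7761] v=[-1.7591]
Step 8: x=[3.4536] v=[-1.0751]
Step 9: x=[3.3725] v=[-0.2702]
Step 10: x=[3.5420] v=[0.5651]
First v>=0 after going negative at step 10, time=3.0000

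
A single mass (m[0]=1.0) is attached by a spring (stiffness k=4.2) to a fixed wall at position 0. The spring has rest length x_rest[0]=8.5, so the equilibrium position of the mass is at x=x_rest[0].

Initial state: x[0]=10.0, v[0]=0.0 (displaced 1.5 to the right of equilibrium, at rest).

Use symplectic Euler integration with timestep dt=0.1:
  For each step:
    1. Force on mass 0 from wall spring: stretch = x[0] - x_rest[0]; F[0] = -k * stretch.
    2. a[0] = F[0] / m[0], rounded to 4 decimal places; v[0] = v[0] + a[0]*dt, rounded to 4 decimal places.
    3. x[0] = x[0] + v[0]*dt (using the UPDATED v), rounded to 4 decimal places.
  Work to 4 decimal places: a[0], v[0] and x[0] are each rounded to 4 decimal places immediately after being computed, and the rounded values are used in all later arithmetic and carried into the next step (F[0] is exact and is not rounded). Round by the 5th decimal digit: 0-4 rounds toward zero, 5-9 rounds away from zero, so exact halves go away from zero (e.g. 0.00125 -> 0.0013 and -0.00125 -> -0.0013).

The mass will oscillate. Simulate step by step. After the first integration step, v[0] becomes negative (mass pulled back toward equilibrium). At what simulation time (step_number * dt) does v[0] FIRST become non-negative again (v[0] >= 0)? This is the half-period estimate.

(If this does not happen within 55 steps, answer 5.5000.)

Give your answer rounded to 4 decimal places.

Step 0: x=[10.0000] v=[0.0000]
Step 1: x=[9.9370] v=[-0.6300]
Step 2: x=[9.8137] v=[-1.2335]
Step 3: x=[9.6352] v=[-1.7853]
Step 4: x=[9.4090] v=[-2.2621]
Step 5: x=[9.1446] v=[-2.6439]
Step 6: x=[8.8531] v=[-2.9146]
Step 7: x=[8.5468] v=[-3.0629]
Step 8: x=[8.2385] v=[-3.0826]
Step 9: x=[7.9412] v=[-2.9728]
Step 10: x=[7.6674] v=[-2.7381]
Step 11: x=[7.4286] v=[-2.3884]
Step 12: x=[7.2348] v=[-1.9384]
Step 13: x=[7.0941] v=[-1.4070]
Step 14: x=[7.0125] v=[-0.8165]
Step 15: x=[6.9933] v=[-0.1918]
Step 16: x=[7.0374] v=[0.4410]
First v>=0 after going negative at step 16, time=1.6000

Answer: 1.6000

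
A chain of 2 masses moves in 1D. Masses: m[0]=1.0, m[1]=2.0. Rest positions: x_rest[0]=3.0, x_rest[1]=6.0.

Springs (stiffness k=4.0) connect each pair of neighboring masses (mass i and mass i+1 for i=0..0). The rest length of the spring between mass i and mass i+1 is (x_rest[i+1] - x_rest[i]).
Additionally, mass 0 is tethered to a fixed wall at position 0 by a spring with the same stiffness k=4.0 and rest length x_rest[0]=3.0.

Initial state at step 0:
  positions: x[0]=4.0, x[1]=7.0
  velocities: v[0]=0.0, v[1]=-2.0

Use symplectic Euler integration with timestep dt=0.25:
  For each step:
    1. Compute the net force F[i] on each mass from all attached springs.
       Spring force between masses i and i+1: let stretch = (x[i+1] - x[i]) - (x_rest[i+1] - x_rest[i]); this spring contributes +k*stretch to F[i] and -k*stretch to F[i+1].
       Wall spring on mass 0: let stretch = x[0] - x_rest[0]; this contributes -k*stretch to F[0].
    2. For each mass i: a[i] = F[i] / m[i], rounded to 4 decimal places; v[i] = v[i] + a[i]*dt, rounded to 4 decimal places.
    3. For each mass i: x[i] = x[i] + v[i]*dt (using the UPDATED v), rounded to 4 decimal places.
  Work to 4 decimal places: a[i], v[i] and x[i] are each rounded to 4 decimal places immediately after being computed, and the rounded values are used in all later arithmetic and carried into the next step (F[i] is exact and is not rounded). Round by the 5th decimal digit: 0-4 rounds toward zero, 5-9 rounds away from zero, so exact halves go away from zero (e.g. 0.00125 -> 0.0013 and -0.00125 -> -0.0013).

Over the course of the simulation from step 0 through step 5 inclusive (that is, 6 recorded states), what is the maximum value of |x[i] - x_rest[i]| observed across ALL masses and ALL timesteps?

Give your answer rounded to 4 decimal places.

Answer: 1.2894

Derivation:
Step 0: x=[4.0000 7.0000] v=[0.0000 -2.0000]
Step 1: x=[3.7500 6.5000] v=[-1.0000 -2.0000]
Step 2: x=[3.2500 6.0313] v=[-2.0000 -1.8750]
Step 3: x=[2.6328 5.5899] v=[-2.4687 -1.7657]
Step 4: x=[2.0967 5.1538] v=[-2.1444 -1.7443]
Step 5: x=[1.8007 4.7106] v=[-1.1840 -1.7729]
Max displacement = 1.2894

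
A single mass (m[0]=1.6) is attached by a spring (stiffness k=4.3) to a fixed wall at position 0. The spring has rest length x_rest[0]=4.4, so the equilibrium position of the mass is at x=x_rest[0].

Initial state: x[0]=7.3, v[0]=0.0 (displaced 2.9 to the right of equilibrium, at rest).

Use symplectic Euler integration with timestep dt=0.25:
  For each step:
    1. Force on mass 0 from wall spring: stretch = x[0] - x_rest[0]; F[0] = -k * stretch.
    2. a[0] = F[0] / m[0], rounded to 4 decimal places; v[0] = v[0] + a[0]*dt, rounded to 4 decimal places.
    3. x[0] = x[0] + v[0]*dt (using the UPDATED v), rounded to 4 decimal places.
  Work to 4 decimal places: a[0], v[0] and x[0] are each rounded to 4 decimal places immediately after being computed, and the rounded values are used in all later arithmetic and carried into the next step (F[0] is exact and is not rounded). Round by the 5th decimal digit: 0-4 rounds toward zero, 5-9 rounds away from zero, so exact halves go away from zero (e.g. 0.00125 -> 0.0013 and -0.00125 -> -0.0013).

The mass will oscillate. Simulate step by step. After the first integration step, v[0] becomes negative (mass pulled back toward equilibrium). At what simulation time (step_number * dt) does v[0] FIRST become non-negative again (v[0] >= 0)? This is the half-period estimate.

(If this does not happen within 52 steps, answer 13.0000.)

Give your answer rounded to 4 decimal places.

Answer: 2.0000

Derivation:
Step 0: x=[7.3000] v=[0.0000]
Step 1: x=[6.8129] v=[-1.9485]
Step 2: x=[5.9205] v=[-3.5697]
Step 3: x=[4.7727] v=[-4.5913]
Step 4: x=[3.5623] v=[-4.8417]
Step 5: x=[2.4926] v=[-4.2789]
Step 6: x=[1.7433] v=[-2.9974]
Step 7: x=[1.4402] v=[-1.2124]
Step 8: x=[1.6343] v=[0.7762]
First v>=0 after going negative at step 8, time=2.0000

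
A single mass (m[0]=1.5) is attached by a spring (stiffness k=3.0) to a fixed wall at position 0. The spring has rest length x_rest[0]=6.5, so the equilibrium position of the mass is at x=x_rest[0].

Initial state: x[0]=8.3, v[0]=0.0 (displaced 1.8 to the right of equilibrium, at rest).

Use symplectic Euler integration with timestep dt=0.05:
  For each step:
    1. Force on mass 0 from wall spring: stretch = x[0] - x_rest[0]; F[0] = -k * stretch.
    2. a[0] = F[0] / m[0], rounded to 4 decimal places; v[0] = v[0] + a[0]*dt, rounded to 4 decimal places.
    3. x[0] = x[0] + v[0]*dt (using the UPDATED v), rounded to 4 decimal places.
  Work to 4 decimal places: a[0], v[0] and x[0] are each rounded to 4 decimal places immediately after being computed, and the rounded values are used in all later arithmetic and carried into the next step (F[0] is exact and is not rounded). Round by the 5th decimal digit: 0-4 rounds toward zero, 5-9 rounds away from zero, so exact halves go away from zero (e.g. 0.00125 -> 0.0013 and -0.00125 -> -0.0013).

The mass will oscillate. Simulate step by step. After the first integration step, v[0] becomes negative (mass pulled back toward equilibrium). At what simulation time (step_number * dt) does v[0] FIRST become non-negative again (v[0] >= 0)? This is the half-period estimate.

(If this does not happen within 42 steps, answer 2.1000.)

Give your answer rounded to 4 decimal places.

Answer: 2.1000

Derivation:
Step 0: x=[8.3000] v=[0.0000]
Step 1: x=[8.2910] v=[-0.1800]
Step 2: x=[8.2730] v=[-0.3591]
Step 3: x=[8.2462] v=[-0.5364]
Step 4: x=[8.2107] v=[-0.7110]
Step 5: x=[8.1666] v=[-0.8821]
Step 6: x=[8.1142] v=[-1.0488]
Step 7: x=[8.0537] v=[-1.2102]
Step 8: x=[7.9854] v=[-1.3656]
Step 9: x=[7.9097] v=[-1.5141]
Step 10: x=[7.8269] v=[-1.6551]
Step 11: x=[7.7375] v=[-1.7878]
Step 12: x=[7.6419] v=[-1.9116]
Step 13: x=[7.5406] v=[-2.0258]
Step 14: x=[7.4341] v=[-2.1299]
Step 15: x=[7.3229] v=[-2.2233]
Step 16: x=[7.2076] v=[-2.3056]
Step 17: x=[7.0888] v=[-2.3764]
Step 18: x=[6.9670] v=[-2.4353]
Step 19: x=[6.8429] v=[-2.4820]
Step 20: x=[6.7171] v=[-2.5163]
Step 21: x=[6.5902] v=[-2.5380]
Step 22: x=[6.4629] v=[-2.5470]
Step 23: x=[6.3357] v=[-2.5433]
Step 24: x=[6.2094] v=[-2.5269]
Step 25: x=[6.0845] v=[-2.4978]
Step 26: x=[5.9617] v=[-2.4563]
Step 27: x=[5.8416] v=[-2.4025]
Step 28: x=[5.7248] v=[-2.3367]
Step 29: x=[5.6118] v=[-2.2592]
Step 30: x=[5.5033] v=[-2.1704]
Step 31: x=[5.3998] v=[-2.0707]
Step 32: x=[5.3018] v=[-1.9607]
Step 33: x=[5.2098] v=[-1.8409]
Step 34: x=[5.1242] v=[-1.7119]
Step 35: x=[5.0455] v=[-1.5743]
Step 36: x=[4.9741] v=[-1.4289]
Step 37: x=[4.9103] v=[-1.2763]
Step 38: x=[4.8544] v=[-1.1173]
Step 39: x=[4.8068] v=[-0.9527]
Step 40: x=[4.7676] v=[-0.7834]
Step 41: x=[4.7371] v=[-0.6102]
Step 42: x=[4.7154] v=[-0.4339]
v[0] did not become non-negative within 42 steps; using fallback time=2.1000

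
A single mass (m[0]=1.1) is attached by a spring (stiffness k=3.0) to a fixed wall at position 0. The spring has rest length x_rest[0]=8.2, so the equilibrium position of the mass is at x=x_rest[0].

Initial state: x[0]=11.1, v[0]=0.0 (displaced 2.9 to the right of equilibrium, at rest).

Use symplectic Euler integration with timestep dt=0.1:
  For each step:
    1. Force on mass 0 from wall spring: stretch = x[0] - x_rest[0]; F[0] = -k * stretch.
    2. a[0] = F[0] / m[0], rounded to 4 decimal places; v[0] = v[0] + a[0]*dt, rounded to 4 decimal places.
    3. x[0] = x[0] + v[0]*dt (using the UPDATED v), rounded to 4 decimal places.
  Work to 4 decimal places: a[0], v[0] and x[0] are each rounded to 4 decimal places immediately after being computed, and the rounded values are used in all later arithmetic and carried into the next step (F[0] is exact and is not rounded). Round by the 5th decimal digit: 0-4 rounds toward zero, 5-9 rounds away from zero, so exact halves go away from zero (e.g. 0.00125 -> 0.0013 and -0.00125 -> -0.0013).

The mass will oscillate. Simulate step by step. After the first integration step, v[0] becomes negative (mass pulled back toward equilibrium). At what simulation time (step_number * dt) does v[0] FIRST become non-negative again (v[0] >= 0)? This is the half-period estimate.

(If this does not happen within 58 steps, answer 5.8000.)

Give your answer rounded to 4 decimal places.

Answer: 2.0000

Derivation:
Step 0: x=[11.1000] v=[0.0000]
Step 1: x=[11.0209] v=[-0.7909]
Step 2: x=[10.8649] v=[-1.5602]
Step 3: x=[10.6362] v=[-2.2870]
Step 4: x=[10.3411] v=[-2.9514]
Step 5: x=[9.9876] v=[-3.5353]
Step 6: x=[9.5853] v=[-4.0228]
Step 7: x=[9.1452] v=[-4.4006]
Step 8: x=[8.6794] v=[-4.6584]
Step 9: x=[8.2005] v=[-4.7892]
Step 10: x=[7.7216] v=[-4.7893]
Step 11: x=[7.2557] v=[-4.6588]
Step 12: x=[6.8156] v=[-4.4013]
Step 13: x=[6.4132] v=[-4.0237]
Step 14: x=[6.0596] v=[-3.5364]
Step 15: x=[5.7643] v=[-2.9527]
Step 16: x=[5.5355] v=[-2.2884]
Step 17: x=[5.3793] v=[-1.5617]
Step 18: x=[5.3001] v=[-0.7924]
Step 19: x=[5.3000] v=[-0.0015]
Step 20: x=[5.3789] v=[0.7894]
First v>=0 after going negative at step 20, time=2.0000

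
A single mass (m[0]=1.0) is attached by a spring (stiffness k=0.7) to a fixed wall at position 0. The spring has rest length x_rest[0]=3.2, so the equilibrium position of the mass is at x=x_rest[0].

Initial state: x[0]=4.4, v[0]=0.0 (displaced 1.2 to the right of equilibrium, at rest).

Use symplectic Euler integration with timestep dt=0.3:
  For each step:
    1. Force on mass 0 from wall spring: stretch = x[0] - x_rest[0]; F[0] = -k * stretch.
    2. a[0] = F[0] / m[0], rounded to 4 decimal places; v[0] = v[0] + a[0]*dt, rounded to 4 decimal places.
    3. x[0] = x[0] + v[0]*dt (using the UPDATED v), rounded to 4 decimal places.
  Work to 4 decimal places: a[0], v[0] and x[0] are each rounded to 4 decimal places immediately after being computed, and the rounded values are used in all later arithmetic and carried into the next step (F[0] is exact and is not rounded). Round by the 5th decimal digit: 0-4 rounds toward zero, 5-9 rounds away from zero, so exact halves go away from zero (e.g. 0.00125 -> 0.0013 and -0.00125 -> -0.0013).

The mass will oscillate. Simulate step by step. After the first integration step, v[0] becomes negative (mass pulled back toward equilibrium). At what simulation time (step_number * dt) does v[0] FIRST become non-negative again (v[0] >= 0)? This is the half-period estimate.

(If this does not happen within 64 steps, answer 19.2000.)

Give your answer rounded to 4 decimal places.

Step 0: x=[4.4000] v=[0.0000]
Step 1: x=[4.3244] v=[-0.2520]
Step 2: x=[4.1780] v=[-0.4881]
Step 3: x=[3.9700] v=[-0.6935]
Step 4: x=[3.7134] v=[-0.8552]
Step 5: x=[3.4245] v=[-0.9630]
Step 6: x=[3.1214] v=[-1.0102]
Step 7: x=[2.8233] v=[-0.9937]
Step 8: x=[2.5489] v=[-0.9146]
Step 9: x=[2.3155] v=[-0.7779]
Step 10: x=[2.1379] v=[-0.5921]
Step 11: x=[2.0272] v=[-0.3691]
Step 12: x=[1.9904] v=[-0.1228]
Step 13: x=[2.0298] v=[0.1312]
First v>=0 after going negative at step 13, time=3.9000

Answer: 3.9000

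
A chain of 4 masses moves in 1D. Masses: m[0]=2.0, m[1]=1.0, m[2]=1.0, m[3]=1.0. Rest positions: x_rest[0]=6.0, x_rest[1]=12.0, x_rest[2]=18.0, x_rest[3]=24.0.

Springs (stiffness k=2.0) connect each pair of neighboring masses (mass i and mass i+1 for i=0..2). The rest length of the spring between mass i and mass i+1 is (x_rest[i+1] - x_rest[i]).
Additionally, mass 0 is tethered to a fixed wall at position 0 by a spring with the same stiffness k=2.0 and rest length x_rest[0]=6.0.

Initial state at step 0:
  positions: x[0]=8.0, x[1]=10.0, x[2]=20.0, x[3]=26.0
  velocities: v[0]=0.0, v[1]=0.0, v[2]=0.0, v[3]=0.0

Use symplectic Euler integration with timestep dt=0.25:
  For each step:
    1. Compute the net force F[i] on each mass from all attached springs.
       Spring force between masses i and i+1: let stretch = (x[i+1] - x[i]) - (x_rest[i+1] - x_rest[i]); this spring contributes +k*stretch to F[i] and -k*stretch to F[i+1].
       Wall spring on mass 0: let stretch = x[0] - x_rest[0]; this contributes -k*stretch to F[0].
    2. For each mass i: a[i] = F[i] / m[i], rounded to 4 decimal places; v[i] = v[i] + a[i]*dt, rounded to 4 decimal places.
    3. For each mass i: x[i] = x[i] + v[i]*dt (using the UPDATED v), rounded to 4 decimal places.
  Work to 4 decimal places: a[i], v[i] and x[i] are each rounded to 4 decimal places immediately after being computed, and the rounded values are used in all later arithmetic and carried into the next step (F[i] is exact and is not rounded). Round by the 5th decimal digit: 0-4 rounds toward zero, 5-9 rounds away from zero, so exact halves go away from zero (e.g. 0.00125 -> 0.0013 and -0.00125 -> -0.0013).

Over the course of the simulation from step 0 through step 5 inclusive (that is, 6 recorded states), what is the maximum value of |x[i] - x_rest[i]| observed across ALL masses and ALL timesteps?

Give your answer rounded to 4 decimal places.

Step 0: x=[8.0000 10.0000 20.0000 26.0000] v=[0.0000 0.0000 0.0000 0.0000]
Step 1: x=[7.6250 11.0000 19.5000 26.0000] v=[-1.5000 4.0000 -2.0000 0.0000]
Step 2: x=[6.9844 12.6406 18.7500 25.9375] v=[-2.5625 6.5625 -3.0000 -0.2500]
Step 3: x=[6.2608 14.3379 18.1348 25.7266] v=[-2.8946 6.7891 -2.4610 -0.8438]
Step 4: x=[5.6507 15.5002 17.9939 25.3167] v=[-2.4405 4.6490 -0.5636 -1.6397]
Step 5: x=[5.3030 15.7430 18.4567 24.7414] v=[-1.3908 0.9711 1.8510 -2.3011]
Max displacement = 3.7430

Answer: 3.7430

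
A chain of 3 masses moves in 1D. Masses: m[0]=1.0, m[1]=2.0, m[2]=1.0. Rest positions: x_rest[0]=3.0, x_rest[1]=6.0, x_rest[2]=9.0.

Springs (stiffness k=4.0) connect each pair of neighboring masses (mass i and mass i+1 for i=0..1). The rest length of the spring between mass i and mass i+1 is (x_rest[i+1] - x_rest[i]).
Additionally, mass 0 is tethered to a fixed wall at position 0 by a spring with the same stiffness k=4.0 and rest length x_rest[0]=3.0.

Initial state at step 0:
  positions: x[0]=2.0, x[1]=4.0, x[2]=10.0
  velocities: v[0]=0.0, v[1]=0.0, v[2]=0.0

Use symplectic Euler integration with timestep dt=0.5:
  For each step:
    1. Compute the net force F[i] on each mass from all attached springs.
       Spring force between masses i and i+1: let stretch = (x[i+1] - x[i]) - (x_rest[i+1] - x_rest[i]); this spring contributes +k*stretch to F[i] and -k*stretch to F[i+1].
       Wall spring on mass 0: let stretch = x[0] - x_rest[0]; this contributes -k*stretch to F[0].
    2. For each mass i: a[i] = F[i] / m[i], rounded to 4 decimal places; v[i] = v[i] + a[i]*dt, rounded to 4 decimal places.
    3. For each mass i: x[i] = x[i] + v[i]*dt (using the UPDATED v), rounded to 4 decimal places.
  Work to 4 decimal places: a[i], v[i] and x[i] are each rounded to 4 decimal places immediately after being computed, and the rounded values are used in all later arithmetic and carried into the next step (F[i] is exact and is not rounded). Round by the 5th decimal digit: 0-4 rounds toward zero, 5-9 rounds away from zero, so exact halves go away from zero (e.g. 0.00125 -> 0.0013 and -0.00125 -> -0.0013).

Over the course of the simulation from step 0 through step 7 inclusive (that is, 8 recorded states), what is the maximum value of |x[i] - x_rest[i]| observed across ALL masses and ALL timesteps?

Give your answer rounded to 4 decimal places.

Step 0: x=[2.0000 4.0000 10.0000] v=[0.0000 0.0000 0.0000]
Step 1: x=[2.0000 6.0000 7.0000] v=[0.0000 4.0000 -6.0000]
Step 2: x=[4.0000 6.5000 6.0000] v=[4.0000 1.0000 -2.0000]
Step 3: x=[4.5000 5.5000 8.5000] v=[1.0000 -2.0000 5.0000]
Step 4: x=[1.5000 5.5000 11.0000] v=[-6.0000 0.0000 5.0000]
Step 5: x=[1.0000 6.2500 11.0000] v=[-1.0000 1.5000 0.0000]
Step 6: x=[4.7500 6.7500 9.2500] v=[7.5000 1.0000 -3.5000]
Step 7: x=[5.7500 7.5000 8.0000] v=[2.0000 1.5000 -2.5000]
Max displacement = 3.0000

Answer: 3.0000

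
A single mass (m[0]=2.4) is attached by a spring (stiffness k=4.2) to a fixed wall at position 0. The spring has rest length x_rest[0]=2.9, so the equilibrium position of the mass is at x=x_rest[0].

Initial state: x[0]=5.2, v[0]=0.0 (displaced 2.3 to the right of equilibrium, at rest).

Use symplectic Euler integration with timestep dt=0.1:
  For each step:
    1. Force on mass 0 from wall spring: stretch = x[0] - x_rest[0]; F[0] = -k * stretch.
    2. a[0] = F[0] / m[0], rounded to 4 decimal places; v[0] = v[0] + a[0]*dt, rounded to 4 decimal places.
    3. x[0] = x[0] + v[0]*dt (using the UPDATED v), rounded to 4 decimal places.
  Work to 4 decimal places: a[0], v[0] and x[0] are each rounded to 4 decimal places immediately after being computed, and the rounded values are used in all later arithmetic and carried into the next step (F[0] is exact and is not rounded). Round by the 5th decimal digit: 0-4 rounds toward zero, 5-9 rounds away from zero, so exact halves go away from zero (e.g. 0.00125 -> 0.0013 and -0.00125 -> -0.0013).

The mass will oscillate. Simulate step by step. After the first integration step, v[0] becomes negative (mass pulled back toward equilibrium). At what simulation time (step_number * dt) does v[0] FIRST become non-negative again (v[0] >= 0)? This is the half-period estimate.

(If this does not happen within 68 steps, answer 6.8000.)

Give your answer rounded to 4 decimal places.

Answer: 2.4000

Derivation:
Step 0: x=[5.2000] v=[0.0000]
Step 1: x=[5.1598] v=[-0.4025]
Step 2: x=[5.0800] v=[-0.7980]
Step 3: x=[4.9621] v=[-1.1795]
Step 4: x=[4.8081] v=[-1.5404]
Step 5: x=[4.6207] v=[-1.8743]
Step 6: x=[4.4032] v=[-2.1754]
Step 7: x=[4.1594] v=[-2.4385]
Step 8: x=[3.8935] v=[-2.6589]
Step 9: x=[3.6102] v=[-2.8328]
Step 10: x=[3.3145] v=[-2.9571]
Step 11: x=[3.0115] v=[-3.0296]
Step 12: x=[2.7066] v=[-3.0491]
Step 13: x=[2.4051] v=[-3.0153]
Step 14: x=[2.1122] v=[-2.9287]
Step 15: x=[1.8331] v=[-2.7908]
Step 16: x=[1.5727] v=[-2.6041]
Step 17: x=[1.3355] v=[-2.3718]
Step 18: x=[1.1257] v=[-2.0980]
Step 19: x=[0.9470] v=[-1.7875]
Step 20: x=[0.8024] v=[-1.4457]
Step 21: x=[0.6945] v=[-1.0786]
Step 22: x=[0.6252] v=[-0.6926]
Step 23: x=[0.5958] v=[-0.2945]
Step 24: x=[0.6067] v=[0.1087]
First v>=0 after going negative at step 24, time=2.4000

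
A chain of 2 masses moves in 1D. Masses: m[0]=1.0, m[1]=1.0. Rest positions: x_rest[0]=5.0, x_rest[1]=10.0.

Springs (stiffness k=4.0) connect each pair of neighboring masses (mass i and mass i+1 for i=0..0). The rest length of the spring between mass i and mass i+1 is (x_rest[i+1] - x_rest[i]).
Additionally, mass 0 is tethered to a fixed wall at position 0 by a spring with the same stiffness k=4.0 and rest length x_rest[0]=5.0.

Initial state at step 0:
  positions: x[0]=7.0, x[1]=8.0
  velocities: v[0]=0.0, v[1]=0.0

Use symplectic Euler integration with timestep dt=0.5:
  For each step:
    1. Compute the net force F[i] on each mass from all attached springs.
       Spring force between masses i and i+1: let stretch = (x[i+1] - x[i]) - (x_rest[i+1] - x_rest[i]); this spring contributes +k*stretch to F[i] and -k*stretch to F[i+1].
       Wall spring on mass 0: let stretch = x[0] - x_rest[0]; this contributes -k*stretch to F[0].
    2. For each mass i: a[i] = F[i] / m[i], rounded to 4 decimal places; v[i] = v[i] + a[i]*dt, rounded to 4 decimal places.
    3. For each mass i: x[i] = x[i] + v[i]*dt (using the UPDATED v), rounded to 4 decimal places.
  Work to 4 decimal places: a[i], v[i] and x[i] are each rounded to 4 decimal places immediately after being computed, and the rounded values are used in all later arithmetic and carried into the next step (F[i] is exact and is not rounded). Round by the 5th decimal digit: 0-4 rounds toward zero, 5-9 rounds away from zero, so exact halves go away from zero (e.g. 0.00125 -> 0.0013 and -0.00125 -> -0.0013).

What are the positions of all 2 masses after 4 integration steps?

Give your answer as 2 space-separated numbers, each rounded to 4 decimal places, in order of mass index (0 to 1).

Step 0: x=[7.0000 8.0000] v=[0.0000 0.0000]
Step 1: x=[1.0000 12.0000] v=[-12.0000 8.0000]
Step 2: x=[5.0000 10.0000] v=[8.0000 -4.0000]
Step 3: x=[9.0000 8.0000] v=[8.0000 -4.0000]
Step 4: x=[3.0000 12.0000] v=[-12.0000 8.0000]

Answer: 3.0000 12.0000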